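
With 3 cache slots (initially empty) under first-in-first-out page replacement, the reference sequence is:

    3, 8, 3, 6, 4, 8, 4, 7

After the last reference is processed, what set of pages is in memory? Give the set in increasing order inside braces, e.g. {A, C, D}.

3 -> fault, frames (3)
8 -> fault, frames (3 8)
3 -> hit
6 -> fault, frames (3 8 6)
4 -> fault, evict 3, frames (8 6 4)
8 -> hit
4 -> hit
7 -> fault, evict 8, frames (6 4 7)

{4, 6, 7}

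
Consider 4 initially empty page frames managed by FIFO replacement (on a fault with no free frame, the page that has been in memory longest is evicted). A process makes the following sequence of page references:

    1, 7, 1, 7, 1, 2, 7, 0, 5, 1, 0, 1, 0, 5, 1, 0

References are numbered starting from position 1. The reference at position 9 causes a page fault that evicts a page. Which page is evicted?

pos 1: 1 -> miss, frames {1}
pos 2: 7 -> miss, frames {1,7}
pos 3: 1 -> hit
pos 4: 7 -> hit
pos 5: 1 -> hit
pos 6: 2 -> miss, frames {1,7,2}
pos 7: 7 -> hit
pos 8: 0 -> miss, frames {1,7,2,0}
pos 9: 5 -> miss, evict 1, frames {7,2,0,5}
At position 9, page 1 is evicted.

1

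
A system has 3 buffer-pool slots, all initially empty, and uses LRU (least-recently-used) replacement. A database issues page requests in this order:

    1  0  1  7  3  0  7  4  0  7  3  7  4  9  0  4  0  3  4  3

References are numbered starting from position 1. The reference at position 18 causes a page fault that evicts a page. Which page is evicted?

9

pos 1: 1 → fault, frames [1]
pos 2: 0 → fault, frames [1, 0]
pos 3: 1 → hit
pos 4: 7 → fault, frames [0, 1, 7]
pos 5: 3 → fault, evict 0, frames [1, 7, 3]
pos 6: 0 → fault, evict 1, frames [7, 3, 0]
pos 7: 7 → hit
pos 8: 4 → fault, evict 3, frames [0, 7, 4]
pos 9: 0 → hit
pos 10: 7 → hit
pos 11: 3 → fault, evict 4, frames [0, 7, 3]
pos 12: 7 → hit
pos 13: 4 → fault, evict 0, frames [3, 7, 4]
pos 14: 9 → fault, evict 3, frames [7, 4, 9]
pos 15: 0 → fault, evict 7, frames [4, 9, 0]
pos 16: 4 → hit
pos 17: 0 → hit
pos 18: 3 → fault, evict 9, frames [4, 0, 3]
At position 18, page 9 is evicted.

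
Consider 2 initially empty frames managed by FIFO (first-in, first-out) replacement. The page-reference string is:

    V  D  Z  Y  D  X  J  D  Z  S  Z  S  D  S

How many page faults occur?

V -> miss, frames (V)
D -> miss, frames (V D)
Z -> miss, evict V, frames (D Z)
Y -> miss, evict D, frames (Z Y)
D -> miss, evict Z, frames (Y D)
X -> miss, evict Y, frames (D X)
J -> miss, evict D, frames (X J)
D -> miss, evict X, frames (J D)
Z -> miss, evict J, frames (D Z)
S -> miss, evict D, frames (Z S)
Z -> hit
S -> hit
D -> miss, evict Z, frames (S D)
S -> hit
Page faults: 11.

11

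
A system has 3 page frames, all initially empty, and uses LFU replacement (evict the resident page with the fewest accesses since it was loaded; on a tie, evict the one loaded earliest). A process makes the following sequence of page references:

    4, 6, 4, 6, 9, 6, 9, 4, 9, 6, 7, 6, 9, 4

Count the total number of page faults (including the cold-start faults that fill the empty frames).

5

4 → fault, frames {4}
6 → fault, frames {4,6}
4 → hit
6 → hit
9 → fault, frames {4,6,9}
6 → hit
9 → hit
4 → hit
9 → hit
6 → hit
7 → fault, evict 4, frames {6,9,7}
6 → hit
9 → hit
4 → fault, evict 7, frames {6,9,4}
Page faults: 5.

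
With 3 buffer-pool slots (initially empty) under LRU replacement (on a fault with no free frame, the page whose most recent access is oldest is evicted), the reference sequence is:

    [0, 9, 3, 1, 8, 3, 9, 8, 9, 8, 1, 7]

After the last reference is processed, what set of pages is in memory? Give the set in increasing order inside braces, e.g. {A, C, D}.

0 -> fault, frames {0}
9 -> fault, frames {0,9}
3 -> fault, frames {0,9,3}
1 -> fault, evict 0, frames {9,3,1}
8 -> fault, evict 9, frames {3,1,8}
3 -> hit
9 -> fault, evict 1, frames {8,3,9}
8 -> hit
9 -> hit
8 -> hit
1 -> fault, evict 3, frames {9,8,1}
7 -> fault, evict 9, frames {8,1,7}

{1, 7, 8}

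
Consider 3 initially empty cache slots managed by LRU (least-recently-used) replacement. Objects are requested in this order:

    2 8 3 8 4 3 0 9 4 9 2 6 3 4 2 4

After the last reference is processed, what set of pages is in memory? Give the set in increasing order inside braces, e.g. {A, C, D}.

2 -> fault, frames [2]
8 -> fault, frames [2, 8]
3 -> fault, frames [2, 8, 3]
8 -> hit
4 -> fault, evict 2, frames [3, 8, 4]
3 -> hit
0 -> fault, evict 8, frames [4, 3, 0]
9 -> fault, evict 4, frames [3, 0, 9]
4 -> fault, evict 3, frames [0, 9, 4]
9 -> hit
2 -> fault, evict 0, frames [4, 9, 2]
6 -> fault, evict 4, frames [9, 2, 6]
3 -> fault, evict 9, frames [2, 6, 3]
4 -> fault, evict 2, frames [6, 3, 4]
2 -> fault, evict 6, frames [3, 4, 2]
4 -> hit

{2, 3, 4}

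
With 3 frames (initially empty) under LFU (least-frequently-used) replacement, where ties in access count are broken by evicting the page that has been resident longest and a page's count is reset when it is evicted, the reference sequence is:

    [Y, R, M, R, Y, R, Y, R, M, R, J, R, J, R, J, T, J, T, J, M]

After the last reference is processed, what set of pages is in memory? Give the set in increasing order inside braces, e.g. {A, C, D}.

{J, M, R}

Y: miss, frames {Y}
R: miss, frames {Y,R}
M: miss, frames {Y,R,M}
R: hit
Y: hit
R: hit
Y: hit
R: hit
M: hit
R: hit
J: miss, evict M, frames {Y,R,J}
R: hit
J: hit
R: hit
J: hit
T: miss, evict Y, frames {R,J,T}
J: hit
T: hit
J: hit
M: miss, evict T, frames {R,J,M}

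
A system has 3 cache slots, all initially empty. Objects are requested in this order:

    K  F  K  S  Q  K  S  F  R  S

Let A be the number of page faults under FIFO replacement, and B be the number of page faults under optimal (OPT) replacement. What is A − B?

2

Under FIFO: F F . F F F . F F F → 8 faults.
Under OPT: F F . F F . . F F . → 6 faults.
A − B = 8 − 6 = 2.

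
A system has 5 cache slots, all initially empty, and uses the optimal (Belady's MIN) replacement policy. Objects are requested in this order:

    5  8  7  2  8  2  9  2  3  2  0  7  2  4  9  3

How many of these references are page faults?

8

5 → miss, frames [5]
8 → miss, frames [5, 8]
7 → miss, frames [5, 8, 7]
2 → miss, frames [5, 8, 7, 2]
8 → hit
2 → hit
9 → miss, frames [5, 8, 7, 2, 9]
2 → hit
3 → miss, evict 8, frames [5, 7, 2, 9, 3]
2 → hit
0 → miss, evict 5, frames [7, 2, 9, 3, 0]
7 → hit
2 → hit
4 → miss, evict 0, frames [7, 2, 9, 3, 4]
9 → hit
3 → hit
Page faults: 8.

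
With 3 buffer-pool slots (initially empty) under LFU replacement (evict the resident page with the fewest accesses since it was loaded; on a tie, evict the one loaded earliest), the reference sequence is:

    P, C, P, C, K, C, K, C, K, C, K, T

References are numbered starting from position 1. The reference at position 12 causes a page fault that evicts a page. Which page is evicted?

pos 1: P -> fault, frames (P)
pos 2: C -> fault, frames (P C)
pos 3: P -> hit
pos 4: C -> hit
pos 5: K -> fault, frames (P C K)
pos 6: C -> hit
pos 7: K -> hit
pos 8: C -> hit
pos 9: K -> hit
pos 10: C -> hit
pos 11: K -> hit
pos 12: T -> fault, evict P, frames (C K T)
At position 12, page P is evicted.

P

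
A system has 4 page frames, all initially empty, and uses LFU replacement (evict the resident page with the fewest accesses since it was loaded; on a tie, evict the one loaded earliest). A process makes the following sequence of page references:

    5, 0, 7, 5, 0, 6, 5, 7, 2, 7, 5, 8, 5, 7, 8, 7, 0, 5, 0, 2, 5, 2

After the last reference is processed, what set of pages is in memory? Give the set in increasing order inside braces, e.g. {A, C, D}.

{0, 2, 5, 7}

5: fault, frames {5}
0: fault, frames {5,0}
7: fault, frames {5,0,7}
5: hit
0: hit
6: fault, frames {5,0,7,6}
5: hit
7: hit
2: fault, evict 6, frames {5,0,7,2}
7: hit
5: hit
8: fault, evict 2, frames {5,0,7,8}
5: hit
7: hit
8: hit
7: hit
0: hit
5: hit
0: hit
2: fault, evict 8, frames {5,0,7,2}
5: hit
2: hit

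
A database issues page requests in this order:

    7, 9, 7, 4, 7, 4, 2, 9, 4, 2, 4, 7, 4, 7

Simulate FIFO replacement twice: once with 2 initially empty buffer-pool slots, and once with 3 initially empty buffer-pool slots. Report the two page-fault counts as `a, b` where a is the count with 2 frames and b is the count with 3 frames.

2 frames: F F . F F . F F F F . F F . → 10 faults.
3 frames: F F . F . . F . . . . F . . → 5 faults.
5 < 10: adding a frame reduced faults, as is typical.

10, 5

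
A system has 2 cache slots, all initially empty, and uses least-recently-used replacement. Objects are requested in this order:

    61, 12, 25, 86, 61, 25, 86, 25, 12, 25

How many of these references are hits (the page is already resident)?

61 → fault, frames (61)
12 → fault, frames (61 12)
25 → fault, evict 61, frames (12 25)
86 → fault, evict 12, frames (25 86)
61 → fault, evict 25, frames (86 61)
25 → fault, evict 86, frames (61 25)
86 → fault, evict 61, frames (25 86)
25 → hit
12 → fault, evict 86, frames (25 12)
25 → hit
Hits: 2.

2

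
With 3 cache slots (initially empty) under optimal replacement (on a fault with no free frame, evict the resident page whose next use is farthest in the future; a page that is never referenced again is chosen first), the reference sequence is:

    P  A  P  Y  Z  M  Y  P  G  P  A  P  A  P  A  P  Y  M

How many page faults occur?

P: fault, frames [P]
A: fault, frames [P, A]
P: hit
Y: fault, frames [P, A, Y]
Z: fault, evict A, frames [P, Y, Z]
M: fault, evict Z, frames [P, Y, M]
Y: hit
P: hit
G: fault, evict M, frames [P, Y, G]
P: hit
A: fault, evict G, frames [P, Y, A]
P: hit
A: hit
P: hit
A: hit
P: hit
Y: hit
M: fault, evict A, frames [P, Y, M]
Page faults: 8.

8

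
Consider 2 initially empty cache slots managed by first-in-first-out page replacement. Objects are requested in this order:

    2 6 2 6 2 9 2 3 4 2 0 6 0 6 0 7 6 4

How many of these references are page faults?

2 → fault, frames [2]
6 → fault, frames [2, 6]
2 → hit
6 → hit
2 → hit
9 → fault, evict 2, frames [6, 9]
2 → fault, evict 6, frames [9, 2]
3 → fault, evict 9, frames [2, 3]
4 → fault, evict 2, frames [3, 4]
2 → fault, evict 3, frames [4, 2]
0 → fault, evict 4, frames [2, 0]
6 → fault, evict 2, frames [0, 6]
0 → hit
6 → hit
0 → hit
7 → fault, evict 0, frames [6, 7]
6 → hit
4 → fault, evict 6, frames [7, 4]
Page faults: 11.

11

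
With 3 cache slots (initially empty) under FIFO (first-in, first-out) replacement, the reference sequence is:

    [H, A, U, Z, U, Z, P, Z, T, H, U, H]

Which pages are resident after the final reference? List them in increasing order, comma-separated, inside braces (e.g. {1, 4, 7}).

H → miss, frames {H}
A → miss, frames {H,A}
U → miss, frames {H,A,U}
Z → miss, evict H, frames {A,U,Z}
U → hit
Z → hit
P → miss, evict A, frames {U,Z,P}
Z → hit
T → miss, evict U, frames {Z,P,T}
H → miss, evict Z, frames {P,T,H}
U → miss, evict P, frames {T,H,U}
H → hit

{H, T, U}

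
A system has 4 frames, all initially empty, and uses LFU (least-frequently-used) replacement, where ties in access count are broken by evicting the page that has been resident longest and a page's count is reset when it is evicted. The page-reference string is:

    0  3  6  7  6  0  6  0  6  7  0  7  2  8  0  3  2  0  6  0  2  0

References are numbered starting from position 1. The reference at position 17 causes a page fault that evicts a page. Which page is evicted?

pos 1: 0 -> fault, frames [0]
pos 2: 3 -> fault, frames [0, 3]
pos 3: 6 -> fault, frames [0, 3, 6]
pos 4: 7 -> fault, frames [0, 3, 6, 7]
pos 5: 6 -> hit
pos 6: 0 -> hit
pos 7: 6 -> hit
pos 8: 0 -> hit
pos 9: 6 -> hit
pos 10: 7 -> hit
pos 11: 0 -> hit
pos 12: 7 -> hit
pos 13: 2 -> fault, evict 3, frames [0, 6, 7, 2]
pos 14: 8 -> fault, evict 2, frames [0, 6, 7, 8]
pos 15: 0 -> hit
pos 16: 3 -> fault, evict 8, frames [0, 6, 7, 3]
pos 17: 2 -> fault, evict 3, frames [0, 6, 7, 2]
At position 17, page 3 is evicted.

3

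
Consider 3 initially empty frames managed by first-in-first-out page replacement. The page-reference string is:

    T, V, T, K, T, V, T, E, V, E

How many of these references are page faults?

4

T -> fault, frames [T]
V -> fault, frames [T, V]
T -> hit
K -> fault, frames [T, V, K]
T -> hit
V -> hit
T -> hit
E -> fault, evict T, frames [V, K, E]
V -> hit
E -> hit
Page faults: 4.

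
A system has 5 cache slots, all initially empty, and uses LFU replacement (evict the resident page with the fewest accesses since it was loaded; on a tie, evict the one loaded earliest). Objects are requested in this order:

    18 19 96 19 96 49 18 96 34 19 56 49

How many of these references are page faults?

18 -> fault, frames (18)
19 -> fault, frames (18 19)
96 -> fault, frames (18 19 96)
19 -> hit
96 -> hit
49 -> fault, frames (18 19 96 49)
18 -> hit
96 -> hit
34 -> fault, frames (18 19 96 49 34)
19 -> hit
56 -> fault, evict 49, frames (18 19 96 34 56)
49 -> fault, evict 34, frames (18 19 96 56 49)
Page faults: 7.

7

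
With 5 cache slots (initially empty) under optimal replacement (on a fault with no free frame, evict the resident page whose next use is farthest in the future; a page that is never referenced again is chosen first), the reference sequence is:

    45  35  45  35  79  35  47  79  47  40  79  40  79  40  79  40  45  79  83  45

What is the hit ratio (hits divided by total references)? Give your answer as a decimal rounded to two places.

45: fault, frames [45]
35: fault, frames [45, 35]
45: hit
35: hit
79: fault, frames [45, 35, 79]
35: hit
47: fault, frames [45, 35, 79, 47]
79: hit
47: hit
40: fault, frames [45, 35, 79, 47, 40]
79: hit
40: hit
79: hit
40: hit
79: hit
40: hit
45: hit
79: hit
83: fault, evict 40, frames [45, 35, 79, 47, 83]
45: hit
Hits: 14 of 20 references → 14/20 = 0.7000.

0.70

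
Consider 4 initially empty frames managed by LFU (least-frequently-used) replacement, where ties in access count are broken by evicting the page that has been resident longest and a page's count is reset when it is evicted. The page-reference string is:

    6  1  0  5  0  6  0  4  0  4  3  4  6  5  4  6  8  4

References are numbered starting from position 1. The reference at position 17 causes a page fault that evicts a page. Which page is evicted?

pos 1: 6 → miss, frames [6]
pos 2: 1 → miss, frames [6, 1]
pos 3: 0 → miss, frames [6, 1, 0]
pos 4: 5 → miss, frames [6, 1, 0, 5]
pos 5: 0 → hit
pos 6: 6 → hit
pos 7: 0 → hit
pos 8: 4 → miss, evict 1, frames [6, 0, 5, 4]
pos 9: 0 → hit
pos 10: 4 → hit
pos 11: 3 → miss, evict 5, frames [6, 0, 4, 3]
pos 12: 4 → hit
pos 13: 6 → hit
pos 14: 5 → miss, evict 3, frames [6, 0, 4, 5]
pos 15: 4 → hit
pos 16: 6 → hit
pos 17: 8 → miss, evict 5, frames [6, 0, 4, 8]
At position 17, page 5 is evicted.

5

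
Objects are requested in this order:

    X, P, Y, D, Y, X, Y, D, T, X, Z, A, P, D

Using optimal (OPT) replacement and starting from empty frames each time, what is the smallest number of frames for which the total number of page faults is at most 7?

4

f=1: 14 faults
f=2: 11 faults
f=3: 8 faults
f=4: 7 faults
f=5: 7 faults
f=6: 7 faults
f=7: 7 faults
Smallest f with faults ≤ 7 is 4.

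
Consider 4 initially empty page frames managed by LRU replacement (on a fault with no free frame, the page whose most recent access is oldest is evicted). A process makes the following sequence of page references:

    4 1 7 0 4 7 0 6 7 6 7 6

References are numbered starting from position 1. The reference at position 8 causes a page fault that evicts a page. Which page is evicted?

1

pos 1: 4 → fault, frames [4]
pos 2: 1 → fault, frames [4, 1]
pos 3: 7 → fault, frames [4, 1, 7]
pos 4: 0 → fault, frames [4, 1, 7, 0]
pos 5: 4 → hit
pos 6: 7 → hit
pos 7: 0 → hit
pos 8: 6 → fault, evict 1, frames [4, 7, 0, 6]
At position 8, page 1 is evicted.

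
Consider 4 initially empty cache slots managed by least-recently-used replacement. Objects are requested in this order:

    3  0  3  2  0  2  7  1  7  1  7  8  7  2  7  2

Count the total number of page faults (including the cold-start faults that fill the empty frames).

6

3 → miss, frames (3)
0 → miss, frames (3 0)
3 → hit
2 → miss, frames (0 3 2)
0 → hit
2 → hit
7 → miss, frames (3 0 2 7)
1 → miss, evict 3, frames (0 2 7 1)
7 → hit
1 → hit
7 → hit
8 → miss, evict 0, frames (2 1 7 8)
7 → hit
2 → hit
7 → hit
2 → hit
Page faults: 6.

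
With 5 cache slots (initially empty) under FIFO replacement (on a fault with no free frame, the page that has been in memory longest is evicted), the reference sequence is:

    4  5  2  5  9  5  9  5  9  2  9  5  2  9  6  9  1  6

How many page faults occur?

6

4 -> fault, frames (4)
5 -> fault, frames (4 5)
2 -> fault, frames (4 5 2)
5 -> hit
9 -> fault, frames (4 5 2 9)
5 -> hit
9 -> hit
5 -> hit
9 -> hit
2 -> hit
9 -> hit
5 -> hit
2 -> hit
9 -> hit
6 -> fault, frames (4 5 2 9 6)
9 -> hit
1 -> fault, evict 4, frames (5 2 9 6 1)
6 -> hit
Page faults: 6.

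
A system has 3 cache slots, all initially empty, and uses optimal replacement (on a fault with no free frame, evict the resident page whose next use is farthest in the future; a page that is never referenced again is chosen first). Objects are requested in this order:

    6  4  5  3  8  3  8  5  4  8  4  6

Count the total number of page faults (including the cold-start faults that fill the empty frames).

6 -> miss, frames [6]
4 -> miss, frames [6, 4]
5 -> miss, frames [6, 4, 5]
3 -> miss, evict 6, frames [4, 5, 3]
8 -> miss, evict 4, frames [5, 3, 8]
3 -> hit
8 -> hit
5 -> hit
4 -> miss, evict 3, frames [5, 8, 4]
8 -> hit
4 -> hit
6 -> miss, evict 4, frames [5, 8, 6]
Page faults: 7.

7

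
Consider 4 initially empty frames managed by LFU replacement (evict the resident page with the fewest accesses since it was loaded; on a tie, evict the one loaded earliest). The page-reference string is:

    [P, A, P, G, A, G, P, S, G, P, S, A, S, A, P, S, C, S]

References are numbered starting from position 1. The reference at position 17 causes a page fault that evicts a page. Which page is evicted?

G

pos 1: P: fault, frames {P}
pos 2: A: fault, frames {P,A}
pos 3: P: hit
pos 4: G: fault, frames {P,A,G}
pos 5: A: hit
pos 6: G: hit
pos 7: P: hit
pos 8: S: fault, frames {P,A,G,S}
pos 9: G: hit
pos 10: P: hit
pos 11: S: hit
pos 12: A: hit
pos 13: S: hit
pos 14: A: hit
pos 15: P: hit
pos 16: S: hit
pos 17: C: fault, evict G, frames {P,A,S,C}
At position 17, page G is evicted.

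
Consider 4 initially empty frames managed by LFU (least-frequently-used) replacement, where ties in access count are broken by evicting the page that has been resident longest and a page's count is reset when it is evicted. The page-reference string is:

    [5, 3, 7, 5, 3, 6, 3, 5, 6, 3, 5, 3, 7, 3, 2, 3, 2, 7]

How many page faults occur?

6

5: fault, frames (5)
3: fault, frames (5 3)
7: fault, frames (5 3 7)
5: hit
3: hit
6: fault, frames (5 3 7 6)
3: hit
5: hit
6: hit
3: hit
5: hit
3: hit
7: hit
3: hit
2: fault, evict 7, frames (5 3 6 2)
3: hit
2: hit
7: fault, evict 6, frames (5 3 2 7)
Page faults: 6.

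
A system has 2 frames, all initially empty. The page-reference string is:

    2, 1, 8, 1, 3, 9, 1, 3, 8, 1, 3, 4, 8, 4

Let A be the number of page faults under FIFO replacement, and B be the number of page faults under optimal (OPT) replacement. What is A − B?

Under FIFO: F F F . F F F F F F F F F . → 12 faults.
Under OPT: F F F . F F . F F . F F . . → 9 faults.
A − B = 12 − 9 = 3.

3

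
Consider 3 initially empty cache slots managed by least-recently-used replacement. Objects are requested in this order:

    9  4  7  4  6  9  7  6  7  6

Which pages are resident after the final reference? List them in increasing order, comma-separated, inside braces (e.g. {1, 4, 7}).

9: fault, frames (9)
4: fault, frames (9 4)
7: fault, frames (9 4 7)
4: hit
6: fault, evict 9, frames (7 4 6)
9: fault, evict 7, frames (4 6 9)
7: fault, evict 4, frames (6 9 7)
6: hit
7: hit
6: hit

{6, 7, 9}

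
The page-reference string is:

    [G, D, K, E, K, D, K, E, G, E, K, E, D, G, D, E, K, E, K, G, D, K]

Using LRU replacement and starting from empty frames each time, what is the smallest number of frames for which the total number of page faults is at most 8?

f=1: 22 faults
f=2: 15 faults
f=3: 10 faults
f=4: 4 faults
Smallest f with faults ≤ 8 is 4.

4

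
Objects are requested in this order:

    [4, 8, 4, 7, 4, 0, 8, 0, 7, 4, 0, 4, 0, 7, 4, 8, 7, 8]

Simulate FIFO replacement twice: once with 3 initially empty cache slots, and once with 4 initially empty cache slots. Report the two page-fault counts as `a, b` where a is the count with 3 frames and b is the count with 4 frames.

3 frames: F F . F . F . . . F . . . . . F F . → 7 faults.
4 frames: F F . F . F . . . . . . . . . . . . → 4 faults.
4 < 7: adding a frame reduced faults, as is typical.

7, 4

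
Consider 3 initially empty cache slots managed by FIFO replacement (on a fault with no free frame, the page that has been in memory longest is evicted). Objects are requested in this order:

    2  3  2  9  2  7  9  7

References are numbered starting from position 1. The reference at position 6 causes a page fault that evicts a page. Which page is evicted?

2

pos 1: 2: miss, frames [2]
pos 2: 3: miss, frames [2, 3]
pos 3: 2: hit
pos 4: 9: miss, frames [2, 3, 9]
pos 5: 2: hit
pos 6: 7: miss, evict 2, frames [3, 9, 7]
At position 6, page 2 is evicted.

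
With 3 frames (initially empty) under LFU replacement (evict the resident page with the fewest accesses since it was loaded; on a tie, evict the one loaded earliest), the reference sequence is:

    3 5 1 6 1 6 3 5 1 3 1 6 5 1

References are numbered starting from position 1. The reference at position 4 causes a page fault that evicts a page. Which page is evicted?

pos 1: 3 -> fault, frames {3}
pos 2: 5 -> fault, frames {3,5}
pos 3: 1 -> fault, frames {3,5,1}
pos 4: 6 -> fault, evict 3, frames {5,1,6}
At position 4, page 3 is evicted.

3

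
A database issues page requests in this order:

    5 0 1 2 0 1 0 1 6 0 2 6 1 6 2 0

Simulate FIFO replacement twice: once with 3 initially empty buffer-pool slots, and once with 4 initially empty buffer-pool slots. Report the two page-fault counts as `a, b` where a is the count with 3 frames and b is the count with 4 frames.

3 frames: F F F F . . . . F F . . F . F . → 8 faults.
4 frames: F F F F . . . . F . . . . . . . → 5 faults.
5 < 8: adding a frame reduced faults, as is typical.

8, 5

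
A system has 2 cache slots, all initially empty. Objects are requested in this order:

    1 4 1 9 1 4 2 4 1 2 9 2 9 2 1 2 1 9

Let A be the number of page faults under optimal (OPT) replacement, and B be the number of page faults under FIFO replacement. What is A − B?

-2

Under OPT: F F . F . F F . F . F . . . F . . F → 9 faults.
Under FIFO: F F . F F F F . F . F F . . F . . F → 11 faults.
A − B = 9 − 11 = -2.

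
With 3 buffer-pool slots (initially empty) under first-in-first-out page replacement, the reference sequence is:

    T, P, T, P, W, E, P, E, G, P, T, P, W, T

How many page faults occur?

8

T → miss, frames {T}
P → miss, frames {T,P}
T → hit
P → hit
W → miss, frames {T,P,W}
E → miss, evict T, frames {P,W,E}
P → hit
E → hit
G → miss, evict P, frames {W,E,G}
P → miss, evict W, frames {E,G,P}
T → miss, evict E, frames {G,P,T}
P → hit
W → miss, evict G, frames {P,T,W}
T → hit
Page faults: 8.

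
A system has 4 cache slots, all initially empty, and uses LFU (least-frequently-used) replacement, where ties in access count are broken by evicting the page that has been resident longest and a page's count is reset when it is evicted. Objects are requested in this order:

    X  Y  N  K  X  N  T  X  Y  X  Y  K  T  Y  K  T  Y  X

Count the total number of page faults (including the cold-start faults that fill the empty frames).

X → miss, frames [X]
Y → miss, frames [X, Y]
N → miss, frames [X, Y, N]
K → miss, frames [X, Y, N, K]
X → hit
N → hit
T → miss, evict Y, frames [X, N, K, T]
X → hit
Y → miss, evict K, frames [X, N, T, Y]
X → hit
Y → hit
K → miss, evict T, frames [X, N, Y, K]
T → miss, evict K, frames [X, N, Y, T]
Y → hit
K → miss, evict T, frames [X, N, Y, K]
T → miss, evict K, frames [X, N, Y, T]
Y → hit
X → hit
Page faults: 10.

10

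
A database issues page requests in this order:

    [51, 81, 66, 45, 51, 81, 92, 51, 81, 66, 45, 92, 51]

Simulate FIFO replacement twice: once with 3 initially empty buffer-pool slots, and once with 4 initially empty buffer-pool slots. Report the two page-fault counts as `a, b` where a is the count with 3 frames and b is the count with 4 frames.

10, 11

3 frames: F F F F F F F . . F F . F → 10 faults.
4 frames: F F F F . . F F F F F F F → 11 faults.
11 > 10: adding a frame increased faults — Belady's anomaly.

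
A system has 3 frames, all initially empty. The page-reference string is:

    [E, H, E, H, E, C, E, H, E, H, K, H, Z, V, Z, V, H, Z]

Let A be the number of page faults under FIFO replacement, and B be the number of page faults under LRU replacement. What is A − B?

1

Under FIFO: F F . . . F . . . . F . F F . . F . → 7 faults.
Under LRU: F F . . . F . . . . F . F F . . . . → 6 faults.
A − B = 7 − 6 = 1.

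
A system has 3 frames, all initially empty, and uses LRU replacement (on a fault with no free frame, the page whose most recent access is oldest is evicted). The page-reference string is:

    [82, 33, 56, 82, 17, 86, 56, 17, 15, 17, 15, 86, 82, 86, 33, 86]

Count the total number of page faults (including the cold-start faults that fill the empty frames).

10

82 -> fault, frames {82}
33 -> fault, frames {82,33}
56 -> fault, frames {82,33,56}
82 -> hit
17 -> fault, evict 33, frames {56,82,17}
86 -> fault, evict 56, frames {82,17,86}
56 -> fault, evict 82, frames {17,86,56}
17 -> hit
15 -> fault, evict 86, frames {56,17,15}
17 -> hit
15 -> hit
86 -> fault, evict 56, frames {17,15,86}
82 -> fault, evict 17, frames {15,86,82}
86 -> hit
33 -> fault, evict 15, frames {82,86,33}
86 -> hit
Page faults: 10.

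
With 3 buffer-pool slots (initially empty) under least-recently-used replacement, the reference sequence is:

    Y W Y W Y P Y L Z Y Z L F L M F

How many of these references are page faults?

7

Y → miss, frames {Y}
W → miss, frames {Y,W}
Y → hit
W → hit
Y → hit
P → miss, frames {W,Y,P}
Y → hit
L → miss, evict W, frames {P,Y,L}
Z → miss, evict P, frames {Y,L,Z}
Y → hit
Z → hit
L → hit
F → miss, evict Y, frames {Z,L,F}
L → hit
M → miss, evict Z, frames {F,L,M}
F → hit
Page faults: 7.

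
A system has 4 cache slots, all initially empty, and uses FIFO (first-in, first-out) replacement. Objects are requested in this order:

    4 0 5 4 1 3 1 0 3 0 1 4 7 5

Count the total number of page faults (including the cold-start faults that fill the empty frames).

8

4 -> miss, frames {4}
0 -> miss, frames {4,0}
5 -> miss, frames {4,0,5}
4 -> hit
1 -> miss, frames {4,0,5,1}
3 -> miss, evict 4, frames {0,5,1,3}
1 -> hit
0 -> hit
3 -> hit
0 -> hit
1 -> hit
4 -> miss, evict 0, frames {5,1,3,4}
7 -> miss, evict 5, frames {1,3,4,7}
5 -> miss, evict 1, frames {3,4,7,5}
Page faults: 8.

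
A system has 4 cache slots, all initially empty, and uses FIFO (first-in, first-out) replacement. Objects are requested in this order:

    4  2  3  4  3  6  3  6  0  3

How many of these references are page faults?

5

4: fault, frames (4)
2: fault, frames (4 2)
3: fault, frames (4 2 3)
4: hit
3: hit
6: fault, frames (4 2 3 6)
3: hit
6: hit
0: fault, evict 4, frames (2 3 6 0)
3: hit
Page faults: 5.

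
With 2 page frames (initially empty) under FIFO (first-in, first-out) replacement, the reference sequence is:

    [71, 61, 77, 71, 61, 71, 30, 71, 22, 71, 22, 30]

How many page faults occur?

9

71 -> miss, frames (71)
61 -> miss, frames (71 61)
77 -> miss, evict 71, frames (61 77)
71 -> miss, evict 61, frames (77 71)
61 -> miss, evict 77, frames (71 61)
71 -> hit
30 -> miss, evict 71, frames (61 30)
71 -> miss, evict 61, frames (30 71)
22 -> miss, evict 30, frames (71 22)
71 -> hit
22 -> hit
30 -> miss, evict 71, frames (22 30)
Page faults: 9.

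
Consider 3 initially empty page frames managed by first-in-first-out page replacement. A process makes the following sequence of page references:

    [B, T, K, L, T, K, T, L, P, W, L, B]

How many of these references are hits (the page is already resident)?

5

B -> miss, frames [B]
T -> miss, frames [B, T]
K -> miss, frames [B, T, K]
L -> miss, evict B, frames [T, K, L]
T -> hit
K -> hit
T -> hit
L -> hit
P -> miss, evict T, frames [K, L, P]
W -> miss, evict K, frames [L, P, W]
L -> hit
B -> miss, evict L, frames [P, W, B]
Hits: 5.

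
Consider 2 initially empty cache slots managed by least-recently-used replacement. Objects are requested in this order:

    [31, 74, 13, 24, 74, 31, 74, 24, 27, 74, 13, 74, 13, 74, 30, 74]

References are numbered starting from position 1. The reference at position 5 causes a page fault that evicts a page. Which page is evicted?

pos 1: 31 -> fault, frames (31)
pos 2: 74 -> fault, frames (31 74)
pos 3: 13 -> fault, evict 31, frames (74 13)
pos 4: 24 -> fault, evict 74, frames (13 24)
pos 5: 74 -> fault, evict 13, frames (24 74)
At position 5, page 13 is evicted.

13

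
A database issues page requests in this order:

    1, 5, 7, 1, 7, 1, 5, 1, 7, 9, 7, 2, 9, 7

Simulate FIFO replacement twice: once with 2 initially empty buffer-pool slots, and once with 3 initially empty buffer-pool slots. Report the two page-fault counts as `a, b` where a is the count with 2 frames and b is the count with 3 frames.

2 frames: F F F F . . F . F F . F . F → 9 faults.
3 frames: F F F . . . . . . F . F . . → 5 faults.
5 < 9: adding a frame reduced faults, as is typical.

9, 5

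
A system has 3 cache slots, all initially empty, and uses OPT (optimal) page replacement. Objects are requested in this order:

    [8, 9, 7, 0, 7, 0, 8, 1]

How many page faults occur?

8 → fault, frames [8]
9 → fault, frames [8, 9]
7 → fault, frames [8, 9, 7]
0 → fault, evict 9, frames [8, 7, 0]
7 → hit
0 → hit
8 → hit
1 → fault, evict 0, frames [8, 7, 1]
Page faults: 5.

5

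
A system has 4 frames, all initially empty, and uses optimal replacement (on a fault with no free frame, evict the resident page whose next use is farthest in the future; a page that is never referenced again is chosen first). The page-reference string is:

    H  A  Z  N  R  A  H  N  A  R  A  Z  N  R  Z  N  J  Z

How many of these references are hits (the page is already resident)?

H → fault, frames [H]
A → fault, frames [H, A]
Z → fault, frames [H, A, Z]
N → fault, frames [H, A, Z, N]
R → fault, evict Z, frames [H, A, N, R]
A → hit
H → hit
N → hit
A → hit
R → hit
A → hit
Z → fault, evict A, frames [H, N, R, Z]
N → hit
R → hit
Z → hit
N → hit
J → fault, evict R, frames [H, N, Z, J]
Z → hit
Hits: 11.

11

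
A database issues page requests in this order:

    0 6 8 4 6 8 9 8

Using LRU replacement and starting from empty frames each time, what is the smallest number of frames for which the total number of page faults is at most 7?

f=1: 8 faults
f=2: 7 faults
f=3: 5 faults
f=4: 5 faults
f=5: 5 faults
Smallest f with faults ≤ 7 is 2.

2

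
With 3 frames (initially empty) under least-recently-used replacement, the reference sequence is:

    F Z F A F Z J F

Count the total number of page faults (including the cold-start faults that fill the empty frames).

4

F -> fault, frames {F}
Z -> fault, frames {F,Z}
F -> hit
A -> fault, frames {Z,F,A}
F -> hit
Z -> hit
J -> fault, evict A, frames {F,Z,J}
F -> hit
Page faults: 4.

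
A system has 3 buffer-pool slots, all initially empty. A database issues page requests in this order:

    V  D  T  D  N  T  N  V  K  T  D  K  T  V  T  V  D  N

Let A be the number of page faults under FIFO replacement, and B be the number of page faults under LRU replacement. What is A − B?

Under FIFO: F F F . F . . F F F F . . F . . . F → 10 faults.
Under LRU: F F F . F . . F F F F . . F . . F F → 11 faults.
A − B = 10 − 11 = -1.

-1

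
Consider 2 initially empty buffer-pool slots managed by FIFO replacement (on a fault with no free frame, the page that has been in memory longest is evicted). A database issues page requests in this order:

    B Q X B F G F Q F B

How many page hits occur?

1

B → fault, frames (B)
Q → fault, frames (B Q)
X → fault, evict B, frames (Q X)
B → fault, evict Q, frames (X B)
F → fault, evict X, frames (B F)
G → fault, evict B, frames (F G)
F → hit
Q → fault, evict F, frames (G Q)
F → fault, evict G, frames (Q F)
B → fault, evict Q, frames (F B)
Hits: 1.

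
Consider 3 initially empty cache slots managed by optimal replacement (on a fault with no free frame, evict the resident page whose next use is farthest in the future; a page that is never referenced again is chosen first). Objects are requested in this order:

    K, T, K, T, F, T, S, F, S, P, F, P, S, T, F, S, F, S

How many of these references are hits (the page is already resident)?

12

K → fault, frames [K]
T → fault, frames [K, T]
K → hit
T → hit
F → fault, frames [K, T, F]
T → hit
S → fault, evict K, frames [T, F, S]
F → hit
S → hit
P → fault, evict T, frames [F, S, P]
F → hit
P → hit
S → hit
T → fault, evict P, frames [F, S, T]
F → hit
S → hit
F → hit
S → hit
Hits: 12.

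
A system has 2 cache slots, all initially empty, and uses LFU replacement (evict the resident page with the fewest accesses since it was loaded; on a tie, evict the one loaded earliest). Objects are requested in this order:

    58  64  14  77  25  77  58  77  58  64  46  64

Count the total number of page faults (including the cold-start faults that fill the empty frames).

58: miss, frames (58)
64: miss, frames (58 64)
14: miss, evict 58, frames (64 14)
77: miss, evict 64, frames (14 77)
25: miss, evict 14, frames (77 25)
77: hit
58: miss, evict 25, frames (77 58)
77: hit
58: hit
64: miss, evict 58, frames (77 64)
46: miss, evict 64, frames (77 46)
64: miss, evict 46, frames (77 64)
Page faults: 9.

9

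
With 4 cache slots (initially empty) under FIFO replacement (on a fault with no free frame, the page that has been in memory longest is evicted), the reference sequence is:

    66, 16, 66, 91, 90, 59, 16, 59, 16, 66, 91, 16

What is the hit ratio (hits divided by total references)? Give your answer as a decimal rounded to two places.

66 → fault, frames {66}
16 → fault, frames {66,16}
66 → hit
91 → fault, frames {66,16,91}
90 → fault, frames {66,16,91,90}
59 → fault, evict 66, frames {16,91,90,59}
16 → hit
59 → hit
16 → hit
66 → fault, evict 16, frames {91,90,59,66}
91 → hit
16 → fault, evict 91, frames {90,59,66,16}
Hits: 5 of 12 references → 5/12 = 0.4167.

0.42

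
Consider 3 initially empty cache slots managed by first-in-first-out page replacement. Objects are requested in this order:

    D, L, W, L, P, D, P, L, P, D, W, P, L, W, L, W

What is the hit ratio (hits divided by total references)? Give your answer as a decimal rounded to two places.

0.50

D → fault, frames (D)
L → fault, frames (D L)
W → fault, frames (D L W)
L → hit
P → fault, evict D, frames (L W P)
D → fault, evict L, frames (W P D)
P → hit
L → fault, evict W, frames (P D L)
P → hit
D → hit
W → fault, evict P, frames (D L W)
P → fault, evict D, frames (L W P)
L → hit
W → hit
L → hit
W → hit
Hits: 8 of 16 references → 8/16 = 0.5000.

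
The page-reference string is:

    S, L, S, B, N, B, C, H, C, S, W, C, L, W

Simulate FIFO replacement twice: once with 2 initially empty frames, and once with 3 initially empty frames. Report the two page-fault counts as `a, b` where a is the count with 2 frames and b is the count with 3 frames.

2 frames: F F . F F . F F . F F F F F → 11 faults.
3 frames: F F . F F . F F . F F F F . → 10 faults.
10 < 11: adding a frame reduced faults, as is typical.

11, 10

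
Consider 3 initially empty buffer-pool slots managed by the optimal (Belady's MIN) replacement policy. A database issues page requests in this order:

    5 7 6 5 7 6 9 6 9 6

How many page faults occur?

5 -> fault, frames {5}
7 -> fault, frames {5,7}
6 -> fault, frames {5,7,6}
5 -> hit
7 -> hit
6 -> hit
9 -> fault, evict 7, frames {5,6,9}
6 -> hit
9 -> hit
6 -> hit
Page faults: 4.

4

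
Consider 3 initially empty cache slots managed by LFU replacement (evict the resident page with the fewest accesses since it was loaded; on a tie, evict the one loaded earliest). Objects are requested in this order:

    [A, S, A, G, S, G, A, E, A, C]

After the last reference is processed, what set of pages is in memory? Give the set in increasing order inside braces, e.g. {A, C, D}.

{A, C, G}

A: fault, frames (A)
S: fault, frames (A S)
A: hit
G: fault, frames (A S G)
S: hit
G: hit
A: hit
E: fault, evict S, frames (A G E)
A: hit
C: fault, evict E, frames (A G C)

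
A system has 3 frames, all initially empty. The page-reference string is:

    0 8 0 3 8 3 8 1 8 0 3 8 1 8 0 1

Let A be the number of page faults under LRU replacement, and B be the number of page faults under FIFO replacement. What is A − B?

2

Under LRU: F F . F . . . F . F F . F . F . → 8 faults.
Under FIFO: F F . F . . . F . F . F . . . . → 6 faults.
A − B = 8 − 6 = 2.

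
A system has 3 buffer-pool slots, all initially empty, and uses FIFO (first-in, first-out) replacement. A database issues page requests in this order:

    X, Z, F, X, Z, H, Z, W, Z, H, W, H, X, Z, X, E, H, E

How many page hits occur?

9

X -> miss, frames {X}
Z -> miss, frames {X,Z}
F -> miss, frames {X,Z,F}
X -> hit
Z -> hit
H -> miss, evict X, frames {Z,F,H}
Z -> hit
W -> miss, evict Z, frames {F,H,W}
Z -> miss, evict F, frames {H,W,Z}
H -> hit
W -> hit
H -> hit
X -> miss, evict H, frames {W,Z,X}
Z -> hit
X -> hit
E -> miss, evict W, frames {Z,X,E}
H -> miss, evict Z, frames {X,E,H}
E -> hit
Hits: 9.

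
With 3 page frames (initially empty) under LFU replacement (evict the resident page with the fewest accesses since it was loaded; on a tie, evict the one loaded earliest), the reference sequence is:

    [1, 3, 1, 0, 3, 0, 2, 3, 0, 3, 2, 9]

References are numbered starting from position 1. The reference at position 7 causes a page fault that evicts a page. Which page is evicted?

pos 1: 1 → miss, frames (1)
pos 2: 3 → miss, frames (1 3)
pos 3: 1 → hit
pos 4: 0 → miss, frames (1 3 0)
pos 5: 3 → hit
pos 6: 0 → hit
pos 7: 2 → miss, evict 1, frames (3 0 2)
At position 7, page 1 is evicted.

1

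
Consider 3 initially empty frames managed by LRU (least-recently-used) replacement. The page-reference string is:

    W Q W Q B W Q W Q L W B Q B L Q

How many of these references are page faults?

7

W -> miss, frames (W)
Q -> miss, frames (W Q)
W -> hit
Q -> hit
B -> miss, frames (W Q B)
W -> hit
Q -> hit
W -> hit
Q -> hit
L -> miss, evict B, frames (W Q L)
W -> hit
B -> miss, evict Q, frames (L W B)
Q -> miss, evict L, frames (W B Q)
B -> hit
L -> miss, evict W, frames (Q B L)
Q -> hit
Page faults: 7.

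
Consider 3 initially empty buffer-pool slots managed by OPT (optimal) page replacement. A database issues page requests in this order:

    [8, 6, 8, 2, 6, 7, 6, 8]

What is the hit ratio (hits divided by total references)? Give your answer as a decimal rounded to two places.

0.50

8: fault, frames (8)
6: fault, frames (8 6)
8: hit
2: fault, frames (8 6 2)
6: hit
7: fault, evict 2, frames (8 6 7)
6: hit
8: hit
Hits: 4 of 8 references → 4/8 = 0.5000.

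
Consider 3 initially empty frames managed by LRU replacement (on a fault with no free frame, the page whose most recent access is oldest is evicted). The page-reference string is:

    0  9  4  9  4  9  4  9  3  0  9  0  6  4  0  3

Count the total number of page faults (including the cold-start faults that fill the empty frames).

8

0: miss, frames [0]
9: miss, frames [0, 9]
4: miss, frames [0, 9, 4]
9: hit
4: hit
9: hit
4: hit
9: hit
3: miss, evict 0, frames [4, 9, 3]
0: miss, evict 4, frames [9, 3, 0]
9: hit
0: hit
6: miss, evict 3, frames [9, 0, 6]
4: miss, evict 9, frames [0, 6, 4]
0: hit
3: miss, evict 6, frames [4, 0, 3]
Page faults: 8.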